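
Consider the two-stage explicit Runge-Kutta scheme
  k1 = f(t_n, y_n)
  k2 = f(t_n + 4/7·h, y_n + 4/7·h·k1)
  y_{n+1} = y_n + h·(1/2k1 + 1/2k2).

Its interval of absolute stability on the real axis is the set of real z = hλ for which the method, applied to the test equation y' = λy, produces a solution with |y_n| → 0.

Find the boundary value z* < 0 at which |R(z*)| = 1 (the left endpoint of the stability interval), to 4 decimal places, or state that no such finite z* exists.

Test eqn y'=λy, z=hλ:
  k1=λy_n ⇒ h·k1=z·y_n;  k2=λ(1+4/7z)y_n ⇒ h·k2=z(1+4/7z)y_n
  y_{n+1}/y_n = 1 + 1/2z + 1/2z(1+4/7z) = 1 + z + 2/7z²
  ⇒ R(z) = 1 + z + 2/7z².

Boundary: |R(x)|=1, x<0.
x=-1.06: |R|=0.2610
R=1: x+2/7x²=0 ⇒ x=−7/2=-3.5000; min R=1−1/(4·2/7)=0.1250>−1
Confirm numerically:
  x=-3.060: |R|=0.61531 <1
  x=-2.485: |R|=0.27935 <1
  x=-1.568: |R|=0.13446 <1
  x=-1.512: |R|=0.14118 <1
  x=-4.081: |R|=1.67745 >1
  x=-3.778: |R|=1.30008 >1
  x=-3.591: |R|=1.09337 >1
Interval (-3.5000, 0).

left endpoint -3.5000.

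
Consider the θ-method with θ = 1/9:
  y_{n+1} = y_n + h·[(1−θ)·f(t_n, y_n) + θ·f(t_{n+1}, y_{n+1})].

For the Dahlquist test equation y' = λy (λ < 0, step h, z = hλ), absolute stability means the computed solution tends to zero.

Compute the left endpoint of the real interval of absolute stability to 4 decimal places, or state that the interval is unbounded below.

On y'=λy, z=hλ:
  y_{n+1} = y_n + z·[8/9·y_n + 1/9·y_{n+1}] ⇒ (1 − 1/9z)y_{n+1} = (1 + 8/9z)y_n
  ⇒ R(z) = (1 + 8/9z)/(1 − 1/9z).

Find x<0 with |R(x)|<1.
x=-1.51: |R|=0.2931
R=−1: 1+8/9x = −1+1/9x ⇒ -7/9x=2 ⇒ x=2/(-7/9)=-2.5714
Confirm numerically:
  x=-2.372: |R|=0.87724 <1
  x=-1.479: |R|=0.27025 <1
  x=-1.350: |R|=0.17391 <1
  x=-3.086: |R|=1.29803 >1
  x=-2.765: |R|=1.11517 >1
So |R|<1 on (-2.5714, 0).

left endpoint -2.5714.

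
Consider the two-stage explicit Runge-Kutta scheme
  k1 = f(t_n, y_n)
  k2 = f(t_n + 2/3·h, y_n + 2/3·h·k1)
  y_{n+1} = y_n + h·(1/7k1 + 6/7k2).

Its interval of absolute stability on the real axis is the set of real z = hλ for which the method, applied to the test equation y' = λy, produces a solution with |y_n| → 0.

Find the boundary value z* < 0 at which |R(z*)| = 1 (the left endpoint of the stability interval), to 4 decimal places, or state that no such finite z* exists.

z* = -1.7500.

Set f=λy, z=hλ:
  k1=λy_n ⇒ h·k1=z·y_n;  k2=λ(1+2/3z)y_n ⇒ h·k2=z(1+2/3z)y_n
  y_{n+1}/y_n = 1 + 1/7z + 6/7z(1+2/3z) = 1 + z + 4/7z²
  so R(z) = 1 + z + 4/7z².

Solve |R(x)|<1 on ℝ⁻.
x=-1.13: |R|=0.5997
R=1: x+4/7x²=0 ⇒ x=−7/4=-1.7500; min R=1−1/(4·4/7)=0.5625>−1
Confirm numerically:
  x=-1.684: |R|=0.93649 <1
  x=-1.463: |R|=0.76007 <1
  x=-1.325: |R|=0.67821 <1
  x=-0.966: |R|=0.56723 <1
  x=-2.307: |R|=1.73429 >1
  x=-2.155: |R|=1.49873 >1
  x=-1.911: |R|=1.17581 >1
Interval (-1.7500, 0).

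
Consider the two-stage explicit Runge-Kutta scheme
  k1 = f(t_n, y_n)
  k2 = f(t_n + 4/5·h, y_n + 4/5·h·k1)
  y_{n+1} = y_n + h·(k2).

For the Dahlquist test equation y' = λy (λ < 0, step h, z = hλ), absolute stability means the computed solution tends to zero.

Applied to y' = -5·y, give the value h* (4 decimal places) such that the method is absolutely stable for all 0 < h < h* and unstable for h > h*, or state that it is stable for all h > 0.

(-1.2500,0); λ=-5 ⇒ h* = (5/4)/5 = 0.2500.

With y'=λy (z=hλ):
  k1=λy_n ⇒ h·k1=z·y_n;  k2=λ(1+4/5z)y_n ⇒ h·k2=z(1+4/5z)y_n
  y_{n+1}/y_n = 1 + z(1+4/5z) = 1 + z + 4/5z²
  so R(z) = 1 + z + 4/5z².

Find x<0 with |R(x)|<1.
x=-0.34: |R|=0.7525
R=1: x+4/5x²=0 ⇒ x=−5/4=-1.2500; min R=1−1/(4·4/5)=0.6875>−1
Confirm numerically:
  x=-0.988: |R|=0.79292 <1
  x=-0.903: |R|=0.74933 <1
  x=-0.765: |R|=0.70318 <1
  x=-1.716: |R|=1.63972 >1
  x=-1.514: |R|=1.31976 >1
  x=-1.420: |R|=1.19312 >1
Stable set (-1.2500, 0).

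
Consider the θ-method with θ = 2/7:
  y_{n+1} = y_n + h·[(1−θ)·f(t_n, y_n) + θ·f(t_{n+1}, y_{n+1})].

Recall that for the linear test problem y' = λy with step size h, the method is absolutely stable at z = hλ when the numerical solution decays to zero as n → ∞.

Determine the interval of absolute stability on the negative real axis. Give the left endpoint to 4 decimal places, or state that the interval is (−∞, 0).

z∈(-4.6667,0).

Test eqn y'=λy, z=hλ:
  y_{n+1} = y_n + z·[5/7·y_n + 2/7·y_{n+1}] ⇒ (1 − 2/7z)y_{n+1} = (1 + 5/7z)y_n
  Hence R(z) = (1 + 5/7z)/(1 − 2/7z).

Find x<0 with |R(x)|<1.
x=-1.1: |R|=0.1630
R=−1: 1+5/7x = −1+2/7x ⇒ -3/7x=2 ⇒ x=2/(-3/7)=-4.6667
Confirm numerically:
  x=-3.806: |R|=0.82330 <1
  x=-3.623: |R|=0.78022 <1
  x=-1.906: |R|=0.23400 <1
  x=-5.256: |R|=1.10096 >1
  x=-4.975: |R|=1.05457 >1
  x=-4.876: |R|=1.03749 >1
So |R|<1 on (-4.6667, 0).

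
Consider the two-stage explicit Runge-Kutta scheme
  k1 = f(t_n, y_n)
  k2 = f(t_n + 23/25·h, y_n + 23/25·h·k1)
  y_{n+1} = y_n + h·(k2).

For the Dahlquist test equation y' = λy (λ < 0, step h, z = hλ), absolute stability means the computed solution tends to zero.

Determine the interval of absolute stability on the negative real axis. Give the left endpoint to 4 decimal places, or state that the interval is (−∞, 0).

On y'=λy, z=hλ:
  k1=λy_n ⇒ h·k1=z·y_n;  k2=λ(1+23/25z)y_n ⇒ h·k2=z(1+23/25z)y_n
  y_{n+1}/y_n = 1 + z(1+23/25z) = 1 + z + 23/25z²
  so R(z) = 1 + z + 23/25z².

Solve |R(x)|<1 on ℝ⁻.
x=-1.42: |R|=1.4351
R=1: x+23/25x²=0 ⇒ x=−25/23=-1.0870; min R=1−1/(4·23/25)=0.7283>−1
Confirm numerically:
  x=-1.033: |R|=0.94872 <1
  x=-0.851: |R|=0.81526 <1
  x=-0.489: |R|=0.73099 <1
  x=-1.685: |R|=1.92709 >1
  x=-1.607: |R|=1.76885 >1
  x=-1.321: |R|=1.28444 >1
Interval (-1.0870, 0).

z∈(-1.0870,0).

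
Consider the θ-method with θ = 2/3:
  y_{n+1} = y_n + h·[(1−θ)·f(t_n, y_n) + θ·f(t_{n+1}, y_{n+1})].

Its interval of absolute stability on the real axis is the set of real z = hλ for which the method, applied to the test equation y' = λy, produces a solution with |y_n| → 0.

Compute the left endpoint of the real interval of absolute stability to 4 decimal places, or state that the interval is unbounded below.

With y'=λy (z=hλ):
  y_{n+1} = y_n + z·[1/3·y_n + 2/3·y_{n+1}] ⇒ (1 − 2/3z)y_{n+1} = (1 + 1/3z)y_n
  so R(z) = (1 + 1/3z)/(1 − 2/3z).

Solve |R(x)|<1 on ℝ⁻.
x=-0.64: |R|=0.5514
x=-2: |R|=0.1429
x=-10: |R|=0.3043
x=-100: |R|=0.4778
θ=2/3≥1/2 ⇒ |1+1/3x|<|1−2/3x| ∀x<0 ⇒ stable on all of ℝ⁻.

interval (−∞, 0).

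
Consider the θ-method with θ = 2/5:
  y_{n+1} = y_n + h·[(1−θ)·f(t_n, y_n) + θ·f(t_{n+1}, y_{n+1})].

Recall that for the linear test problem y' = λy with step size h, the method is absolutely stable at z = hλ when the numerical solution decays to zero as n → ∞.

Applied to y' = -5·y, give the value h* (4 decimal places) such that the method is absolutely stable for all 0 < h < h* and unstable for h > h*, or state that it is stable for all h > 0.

Set f=λy, z=hλ:
  y_{n+1} = y_n + z·[3/5·y_n + 2/5·y_{n+1}] ⇒ (1 − 2/5z)y_{n+1} = (1 + 3/5z)y_n
  ⇒ R(z) = (1 + 3/5z)/(1 − 2/5z).

Solve |R(x)|<1 on ℝ⁻.
x=-1.52: |R|=0.0547
R=−1: 1+3/5x = −1+2/5x ⇒ -1/5x=2 ⇒ x=2/(-1/5)=-10.0000
Confirm numerically:
  x=-6.418: |R|=0.79917 <1
  x=-4.564: |R|=0.61523 <1
  x=-4.343: |R|=0.58666 <1
  x=-10.219: |R|=1.00861 >1
  x=-10.133: |R|=1.00526 >1
Stable set (-10.0000, 0).

(-10.0000,0); λ=-5 ⇒ h* = (10)/5 = 2.0000.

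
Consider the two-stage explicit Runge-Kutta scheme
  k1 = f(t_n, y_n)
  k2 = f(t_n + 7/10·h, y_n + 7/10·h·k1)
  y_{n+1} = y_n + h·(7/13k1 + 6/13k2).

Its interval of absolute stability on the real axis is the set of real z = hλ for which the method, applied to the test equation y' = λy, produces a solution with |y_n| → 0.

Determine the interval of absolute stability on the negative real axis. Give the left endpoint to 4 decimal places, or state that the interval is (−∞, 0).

z∈(-3.0952,0).

On y'=λy, z=hλ:
  k1=λy_n ⇒ h·k1=z·y_n;  k2=λ(1+7/10z)y_n ⇒ h·k2=z(1+7/10z)y_n
  y_{n+1}/y_n = 1 + 7/13z + 6/13z(1+7/10z) = 1 + z + 21/65z²
  ⇒ R(z) = 1 + z + 21/65z².

Need |R(x)|<1, x<0.
x=-1.34: |R|=0.2401
R=1: x+21/65x²=0 ⇒ x=−65/21=-3.0952; min R=1−1/(4·21/65)=0.2262>−1
Confirm numerically:
  x=-2.914: |R|=0.82937 <1
  x=-2.736: |R|=0.68246 <1
  x=-2.407: |R|=0.46479 <1
  x=-1.526: |R|=0.22634 <1
  x=-3.505: |R|=1.46401 >1
  x=-3.196: |R|=1.10404 >1
Interval (-3.0952, 0).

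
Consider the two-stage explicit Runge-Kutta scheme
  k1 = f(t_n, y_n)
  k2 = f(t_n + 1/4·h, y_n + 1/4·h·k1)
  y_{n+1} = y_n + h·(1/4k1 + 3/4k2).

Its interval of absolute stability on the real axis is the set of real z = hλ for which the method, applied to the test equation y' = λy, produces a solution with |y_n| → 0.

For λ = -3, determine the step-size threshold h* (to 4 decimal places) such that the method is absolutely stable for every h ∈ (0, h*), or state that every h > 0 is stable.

On y'=λy, z=hλ:
  k1=λy_n ⇒ h·k1=z·y_n;  k2=λ(1+1/4z)y_n ⇒ h·k2=z(1+1/4z)y_n
  y_{n+1}/y_n = 1 + 1/4z + 3/4z(1+1/4z) = 1 + z + 3/16z²
  ⇒ R(z) = 1 + z + 3/16z².

Need |R(x)|<1, x<0.
x=-1.36: |R|=0.0132
R=1: x+3/16x²=0 ⇒ x=−16/3=-5.3333; min R=1−1/(4·3/16)=-0.3333>−1
Confirm numerically:
  x=-4.740: |R|=0.47268 <1
  x=-4.304: |R|=0.16933 <1
  x=-4.187: |R|=0.10006 <1
  x=-2.481: |R|=0.32687 <1
  x=-5.843: |R|=1.55837 >1
  x=-5.840: |R|=1.55480 >1
  x=-5.504: |R|=1.17613 >1
So |R|<1 on (-5.3333, 0).

(-5.3333,0); λ=-3 ⇒ h* = (16/3)/3 = 1.7778.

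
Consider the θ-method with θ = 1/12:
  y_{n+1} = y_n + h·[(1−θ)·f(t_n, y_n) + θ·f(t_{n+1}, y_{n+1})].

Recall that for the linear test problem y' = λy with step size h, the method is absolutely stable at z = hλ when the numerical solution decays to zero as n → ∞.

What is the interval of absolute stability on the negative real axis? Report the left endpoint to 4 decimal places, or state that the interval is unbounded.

Set f=λy, z=hλ:
  y_{n+1} = y_n + z·[11/12·y_n + 1/12·y_{n+1}] ⇒ (1 − 1/12z)y_{n+1} = (1 + 11/12z)y_n
  Hence R(z) = (1 + 11/12z)/(1 − 1/12z).

Need |R(x)|<1, x<0.
x=-1.23: |R|=0.1156
R=−1: 1+11/12x = −1+1/12x ⇒ -5/6x=2 ⇒ x=2/(-5/6)=-2.4000
Confirm numerically:
  x=-2.197: |R|=0.85701 <1
  x=-1.826: |R|=0.58484 <1
  x=-1.503: |R|=0.33570 <1
  x=-1.263: |R|=0.14273 <1
  x=-2.752: |R|=1.23861 >1
  x=-2.655: |R|=1.17400 >1
  x=-2.482: |R|=1.05662 >1
Interval (-2.4000, 0).

z∈(-2.4000,0).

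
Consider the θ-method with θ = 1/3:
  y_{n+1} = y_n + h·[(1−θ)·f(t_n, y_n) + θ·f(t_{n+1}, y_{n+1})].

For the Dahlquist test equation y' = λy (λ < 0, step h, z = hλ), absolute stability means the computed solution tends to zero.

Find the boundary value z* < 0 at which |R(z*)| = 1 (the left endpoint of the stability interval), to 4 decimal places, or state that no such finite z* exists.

On y'=λy, z=hλ:
  y_{n+1} = y_n + z·[2/3·y_n + 1/3·y_{n+1}] ⇒ (1 − 1/3z)y_{n+1} = (1 + 2/3z)y_n
  ⇒ R(z) = (1 + 2/3z)/(1 − 1/3z).

Need |R(x)|<1, x<0.
x=-1.54: |R|=0.0176
R=−1: 1+2/3x = −1+1/3x ⇒ -1/3x=2 ⇒ x=2/(-1/3)=-6.0000
Confirm numerically:
  x=-5.070: |R|=0.88476 <1
  x=-4.140: |R|=0.73950 <1
  x=-3.921: |R|=0.69961 <1
  x=-3.518: |R|=0.61921 <1
  x=-6.577: |R|=1.06025 >1
  x=-6.131: |R|=1.01435 >1
  x=-6.077: |R|=1.00848 >1
Stable set (-6.0000, 0).

z* = -6.0000.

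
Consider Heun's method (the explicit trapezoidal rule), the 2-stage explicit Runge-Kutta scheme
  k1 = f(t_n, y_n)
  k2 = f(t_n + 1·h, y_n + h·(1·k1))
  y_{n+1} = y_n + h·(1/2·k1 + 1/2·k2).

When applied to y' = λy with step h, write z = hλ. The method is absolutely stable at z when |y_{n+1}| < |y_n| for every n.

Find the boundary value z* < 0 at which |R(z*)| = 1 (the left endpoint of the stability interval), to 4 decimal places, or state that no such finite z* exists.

Set f=λy, z=hλ:
  order 2, 2-stage ⇒ R(z)=1+z+z^2/2
  (e.g. R(-1.3)=0.54500, |R|=0.54500)

Find x<0 with |R(x)|<1.
x=-1.3: |R|=0.5450
|R(-2.39)|=1.4661 |R(-1.48)|=0.6152 |R(-0.86)|=0.5098
Bisect:
  x_lo=-2.5187 |R|=1.6532  x_hi=-0.1822 |R|=0.8344
  mid=-1.35046 |R|=0.56141 →hi
  mid=-1.93457 |R|=0.93671 →hi
  mid=-2.22662 |R|=1.25230 →lo
  mid=-2.08059 |R|=1.08384 →lo
  mid=-2.00758 |R|=1.00761 →lo
  mid=-1.97107 |R|=0.97149 →hi
  mid=-1.98933 |R|=0.98938 →hi
  ...
  [-2.00002,-1.99988] ⇒ x*=-2.0000
Stable set (-2.0000, 0).

left endpoint -2.0000.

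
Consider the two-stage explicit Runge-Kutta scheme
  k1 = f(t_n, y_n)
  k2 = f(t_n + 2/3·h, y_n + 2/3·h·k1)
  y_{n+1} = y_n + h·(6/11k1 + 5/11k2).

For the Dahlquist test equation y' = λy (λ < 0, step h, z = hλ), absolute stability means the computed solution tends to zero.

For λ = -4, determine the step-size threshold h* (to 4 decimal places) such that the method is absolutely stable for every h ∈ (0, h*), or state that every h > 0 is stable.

On y'=λy, z=hλ:
  k1=λy_n ⇒ h·k1=z·y_n;  k2=λ(1+2/3z)y_n ⇒ h·k2=z(1+2/3z)y_n
  y_{n+1}/y_n = 1 + 6/11z + 5/11z(1+2/3z) = 1 + z + 10/33z²
  R(z) = 1 + z + 10/33z².

Find x<0 with |R(x)|<1.
x=-1.29: |R|=0.2143
R=1: x+10/33x²=0 ⇒ x=−33/10=-3.3000; min R=1−1/(4·10/33)=0.1750>−1
Confirm numerically:
  x=-3.048: |R|=0.76724 <1
  x=-2.748: |R|=0.54033 <1
  x=-2.438: |R|=0.36316 <1
  x=-1.552: |R|=0.17791 <1
  x=-3.867: |R|=1.66442 >1
  x=-3.854: |R|=1.64700 >1
  x=-3.734: |R|=1.49108 >1
Stable set (-3.3000, 0).

(-3.3000,0); λ=-4 ⇒ h* = (33/10)/4 = 0.8250.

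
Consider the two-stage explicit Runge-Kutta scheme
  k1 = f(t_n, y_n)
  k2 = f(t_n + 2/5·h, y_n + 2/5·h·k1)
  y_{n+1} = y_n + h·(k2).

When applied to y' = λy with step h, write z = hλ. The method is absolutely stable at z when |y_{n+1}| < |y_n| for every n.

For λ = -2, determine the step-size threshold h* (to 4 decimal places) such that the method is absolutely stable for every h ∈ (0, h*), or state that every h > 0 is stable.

On y'=λy, z=hλ:
  k1=λy_n ⇒ h·k1=z·y_n;  k2=λ(1+2/5z)y_n ⇒ h·k2=z(1+2/5z)y_n
  y_{n+1}/y_n = 1 + z(1+2/5z) = 1 + z + 2/5z²
  so R(z) = 1 + z + 2/5z².

Need |R(x)|<1, x<0.
x=-0.78: |R|=0.4634
R=1: x+2/5x²=0 ⇒ x=−5/2=-2.5000; min R=1−1/(4·2/5)=0.3750>−1
Confirm numerically:
  x=-2.421: |R|=0.92350 <1
  x=-2.032: |R|=0.61961 <1
  x=-1.812: |R|=0.50134 <1
  x=-1.577: |R|=0.41777 <1
  x=-2.811: |R|=1.34969 >1
  x=-2.713: |R|=1.23115 >1
Stable set (-2.5000, 0).

(-2.5000,0); λ=-2 ⇒ h* = (5/2)/2 = 1.2500.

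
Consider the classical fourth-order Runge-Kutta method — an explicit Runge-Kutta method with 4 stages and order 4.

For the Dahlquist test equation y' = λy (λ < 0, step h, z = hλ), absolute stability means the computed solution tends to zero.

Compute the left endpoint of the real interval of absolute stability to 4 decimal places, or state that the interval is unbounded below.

Set f=λy, z=hλ:
  order 4, 4-stage ⇒ R(z)=1+z+z^2/2+z^3/6+z^4/24
  (e.g. R(-0.65)=0.52292, |R|=0.52292)

Solve |R(x)|<1 on ℝ⁻.
x=-0.65: |R|=0.5229
|R(-1.84)|=0.2921 |R(-1.64)|=0.2711 |R(-1.3)|=0.2978
Bisect:
  x_lo=-3.2966 |R|=2.0872  x_hi=-0.1861 |R|=0.8302
  mid=-1.74134 |R|=0.27787 →hi
  mid=-2.51898 |R|=0.66731 →hi
  mid=-2.90780 |R|=1.20096 →lo
  mid=-2.71339 |R|=0.89689 →hi
  mid=-2.81059 |R|=1.03882 →lo
  mid=-2.76199 |R|=0.96543 →hi
  mid=-2.78629 |R|=1.00150 →lo
  ...
  [-2.78534,-2.78515] ⇒ x*=-2.7853
Stable set (-2.7853, 0).

left endpoint -2.7853.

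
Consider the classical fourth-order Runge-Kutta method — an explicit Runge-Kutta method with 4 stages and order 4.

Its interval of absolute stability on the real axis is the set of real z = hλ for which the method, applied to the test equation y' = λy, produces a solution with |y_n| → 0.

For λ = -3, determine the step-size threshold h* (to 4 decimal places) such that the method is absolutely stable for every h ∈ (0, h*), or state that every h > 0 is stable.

(-2.7853,0); λ=-3 ⇒ h* = 0.9284.

With y'=λy (z=hλ):
  order 4, 4-stage ⇒ R(z)=1+z+z^2/2+z^3/6+z^4/24
  (e.g. R(-1.2)=0.31840, |R|=0.31840)

Find x<0 with |R(x)|<1.
x=-1.2: |R|=0.3184
|R(-3.18)|=1.7775 |R(-2.47)|=0.6198 |R(-0.97)|=0.3852
Bisect:
  x_lo=-3.1862 |R|=1.7930  x_hi=-0.1497 |R|=0.8610
  mid=-1.66795 |R|=0.27218 →hi
  mid=-2.42709 |R|=0.58127 →hi
  mid=-2.80666 |R|=1.03270 →lo
  mid=-2.61688 |R|=0.77438 →hi
  mid=-2.71177 |R|=0.89469 →hi
  mid=-2.75921 |R|=0.96139 →hi
  mid=-2.78294 |R|=0.99645 →hi
  ...
  [-2.78535,-2.78516] ⇒ x*=-2.7853
Stable set (-2.7853, 0).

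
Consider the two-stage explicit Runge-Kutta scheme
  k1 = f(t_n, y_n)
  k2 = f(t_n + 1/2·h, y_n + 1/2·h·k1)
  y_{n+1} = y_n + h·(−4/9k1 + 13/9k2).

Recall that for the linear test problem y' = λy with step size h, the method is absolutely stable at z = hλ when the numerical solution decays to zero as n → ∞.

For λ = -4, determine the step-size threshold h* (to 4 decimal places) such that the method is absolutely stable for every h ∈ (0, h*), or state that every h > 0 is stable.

(-1.3846,0); λ=-4 ⇒ h* = (18/13)/4 = 0.3462.

Set f=λy, z=hλ:
  k1=λy_n ⇒ h·k1=z·y_n;  k2=λ(1+1/2z)y_n ⇒ h·k2=z(1+1/2z)y_n
  y_{n+1}/y_n = 1 − 4/9z + 13/9z(1+1/2z) = 1 + z + 13/18z²
  ⇒ R(z) = 1 + z + 13/18z².

Need |R(x)|<1, x<0.
x=-1.75: |R|=1.4618
R=1: x+13/18x²=0 ⇒ x=−18/13=-1.3846; min R=1−1/(4·13/18)=0.6538>−1
Confirm numerically:
  x=-1.160: |R|=0.81182 <1
  x=-0.725: |R|=0.65462 <1
  x=-0.687: |R|=0.65387 <1
  x=-0.652: |R|=0.65502 <1
  x=-1.741: |R|=1.44811 >1
  x=-1.596: |R|=1.24366 >1
Stable set (-1.3846, 0).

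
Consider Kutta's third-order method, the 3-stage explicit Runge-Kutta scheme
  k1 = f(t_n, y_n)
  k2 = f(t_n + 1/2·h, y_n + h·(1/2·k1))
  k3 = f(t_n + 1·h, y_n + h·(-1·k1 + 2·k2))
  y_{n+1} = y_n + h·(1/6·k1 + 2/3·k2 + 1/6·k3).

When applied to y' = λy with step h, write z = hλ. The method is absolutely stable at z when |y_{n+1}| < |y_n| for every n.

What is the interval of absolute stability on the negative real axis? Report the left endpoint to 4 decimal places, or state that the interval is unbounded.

(-2.5127, 0).

On y'=λy, z=hλ:
  order 3, 3-stage ⇒ R(z)=1+z+z^2/2+z^3/6
  (e.g. R(-0.47)=0.62315, |R|=0.62315)

Boundary: |R(x)|=1, x<0.
x=-0.47: |R|=0.6231
|R(-1.32)|=0.1679 |R(-0.95)|=0.3584 |R(-0.65)|=0.5155
Bisect:
  x_lo=-3.0277 |R|=2.0699  x_hi=-0.3895 |R|=0.6765
  mid=-1.70860 |R|=0.08027 →hi
  mid=-2.36813 |R|=0.77754 →hi
  mid=-2.69789 |R|=1.33141 →lo
  mid=-2.53301 |R|=1.03363 →lo
  mid=-2.45057 |R|=0.90066 →hi
  mid=-2.49179 |R|=0.96588 →hi
  mid=-2.51240 |R|=0.99943 →hi
  mid=-2.52271 |R|=1.01645 →lo
  ...
  [-2.51288,-2.51272] ⇒ x*=-2.5127
So |R|<1 on (-2.5127, 0).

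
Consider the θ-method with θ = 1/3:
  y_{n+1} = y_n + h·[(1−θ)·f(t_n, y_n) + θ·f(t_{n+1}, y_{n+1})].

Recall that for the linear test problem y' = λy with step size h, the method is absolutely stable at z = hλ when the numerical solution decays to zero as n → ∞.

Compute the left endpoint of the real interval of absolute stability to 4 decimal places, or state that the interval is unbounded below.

z* = -6.0000.

With y'=λy (z=hλ):
  y_{n+1} = y_n + z·[2/3·y_n + 1/3·y_{n+1}] ⇒ (1 − 1/3z)y_{n+1} = (1 + 2/3z)y_n
  Hence R(z) = (1 + 2/3z)/(1 − 1/3z).

Need |R(x)|<1, x<0.
x=-1.28: |R|=0.1028
R=−1: 1+2/3x = −1+1/3x ⇒ -1/3x=2 ⇒ x=2/(-1/3)=-6.0000
Confirm numerically:
  x=-3.540: |R|=0.62385 <1
  x=-3.302: |R|=0.57188 <1
  x=-3.191: |R|=0.54628 <1
  x=-6.428: |R|=1.04540 >1
  x=-6.285: |R|=1.03069 >1
  x=-6.258: |R|=1.02787 >1
Interval (-6.0000, 0).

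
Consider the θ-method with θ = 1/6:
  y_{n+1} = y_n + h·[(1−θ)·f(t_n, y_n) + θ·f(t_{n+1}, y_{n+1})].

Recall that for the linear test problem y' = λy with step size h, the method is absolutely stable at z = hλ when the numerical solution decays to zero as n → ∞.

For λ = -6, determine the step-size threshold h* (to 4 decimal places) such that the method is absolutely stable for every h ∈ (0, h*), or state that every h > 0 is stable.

With y'=λy (z=hλ):
  y_{n+1} = y_n + z·[5/6·y_n + 1/6·y_{n+1}] ⇒ (1 − 1/6z)y_{n+1} = (1 + 5/6z)y_n
  Hence R(z) = (1 + 5/6z)/(1 − 1/6z).

Solve |R(x)|<1 on ℝ⁻.
x=-1.32: |R|=0.0820
R=−1: 1+5/6x = −1+1/6x ⇒ -2/3x=2 ⇒ x=2/(-2/3)=-3.0000
Confirm numerically:
  x=-2.468: |R|=0.74870 <1
  x=-1.770: |R|=0.36680 <1
  x=-1.364: |R|=0.11135 <1
  x=-1.277: |R|=0.05291 <1
  x=-3.585: |R|=1.24413 >1
  x=-3.455: |R|=1.19249 >1
  x=-3.311: |R|=1.13361 >1
So |R|<1 on (-3.0000, 0).

(-3.0000,0); λ=-6 ⇒ h* = (3)/6 = 0.5000.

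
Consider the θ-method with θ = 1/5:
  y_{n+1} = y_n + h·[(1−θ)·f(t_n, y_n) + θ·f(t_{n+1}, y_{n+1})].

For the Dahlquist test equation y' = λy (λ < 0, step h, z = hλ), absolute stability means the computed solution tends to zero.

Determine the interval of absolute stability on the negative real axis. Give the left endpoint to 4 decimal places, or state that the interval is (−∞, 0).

z∈(-3.3333,0).

Test eqn y'=λy, z=hλ:
  y_{n+1} = y_n + z·[4/5·y_n + 1/5·y_{n+1}] ⇒ (1 − 1/5z)y_{n+1} = (1 + 4/5z)y_n
  R(z) = (1 + 4/5z)/(1 − 1/5z).

Find x<0 with |R(x)|<1.
x=-1.68: |R|=0.2575
R=−1: 1+4/5x = −1+1/5x ⇒ -3/5x=2 ⇒ x=2/(-3/5)=-3.3333
Confirm numerically:
  x=-2.793: |R|=0.79199 <1
  x=-2.495: |R|=0.66444 <1
  x=-2.196: |R|=0.52585 <1
  x=-1.662: |R|=0.24737 <1
  x=-3.933: |R|=1.20139 >1
  x=-3.905: |R|=1.19259 >1
  x=-3.579: |R|=1.08591 >1
So |R|<1 on (-3.3333, 0).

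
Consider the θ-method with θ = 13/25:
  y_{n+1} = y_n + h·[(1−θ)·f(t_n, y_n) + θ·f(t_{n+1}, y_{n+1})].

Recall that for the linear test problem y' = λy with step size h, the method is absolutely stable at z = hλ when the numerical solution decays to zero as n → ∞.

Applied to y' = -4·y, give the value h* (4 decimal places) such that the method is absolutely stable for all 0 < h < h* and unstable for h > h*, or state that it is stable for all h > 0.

unbounded; (−∞, 0). Any h>0 works for λ=-4.

On y'=λy, z=hλ:
  y_{n+1} = y_n + z·[12/25·y_n + 13/25·y_{n+1}] ⇒ (1 − 13/25z)y_{n+1} = (1 + 12/25z)y_n
  R(z) = (1 + 12/25z)/(1 − 13/25z).

Find x<0 with |R(x)|<1.
x=-0.42: |R|=0.6553
x=-2: |R|=0.0196
x=-10: |R|=0.6129
x=-100: |R|=0.8868
θ=13/25≥1/2 ⇒ |1+12/25x|<|1−13/25x| ∀x<0 ⇒ interval (−∞,0).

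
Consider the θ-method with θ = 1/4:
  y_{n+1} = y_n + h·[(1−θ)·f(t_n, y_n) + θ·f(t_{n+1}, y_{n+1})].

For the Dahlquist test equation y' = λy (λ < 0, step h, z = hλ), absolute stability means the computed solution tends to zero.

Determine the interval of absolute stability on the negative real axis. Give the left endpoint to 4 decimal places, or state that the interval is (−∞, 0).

Test eqn y'=λy, z=hλ:
  y_{n+1} = y_n + z·[3/4·y_n + 1/4·y_{n+1}] ⇒ (1 − 1/4z)y_{n+1} = (1 + 3/4z)y_n
  ⇒ R(z) = (1 + 3/4z)/(1 − 1/4z).

Solve |R(x)|<1 on ℝ⁻.
x=-0.61: |R|=0.4707
R=−1: 1+3/4x = −1+1/4x ⇒ -1/2x=2 ⇒ x=2/(-1/2)=-4.0000
Confirm numerically:
  x=-3.925: |R|=0.98107 <1
  x=-3.726: |R|=0.92907 <1
  x=-2.987: |R|=0.71003 <1
  x=-2.793: |R|=0.64463 <1
  x=-4.585: |R|=1.13628 >1
  x=-4.458: |R|=1.10830 >1
  x=-4.136: |R|=1.03343 >1
Stable set (-4.0000, 0).

z∈(-4.0000,0).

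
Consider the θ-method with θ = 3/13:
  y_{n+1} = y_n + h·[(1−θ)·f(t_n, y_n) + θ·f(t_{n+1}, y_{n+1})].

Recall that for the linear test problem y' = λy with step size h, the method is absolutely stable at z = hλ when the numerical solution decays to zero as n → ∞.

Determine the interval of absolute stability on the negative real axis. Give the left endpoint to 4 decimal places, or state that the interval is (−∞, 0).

z∈(-3.7143,0).

Set f=λy, z=hλ:
  y_{n+1} = y_n + z·[10/13·y_n + 3/13·y_{n+1}] ⇒ (1 − 3/13z)y_{n+1} = (1 + 10/13z)y_n
  R(z) = (1 + 10/13z)/(1 − 3/13z).

Boundary: |R(x)|=1, x<0.
x=-1.48: |R|=0.1032
R=−1: 1+10/13x = −1+3/13x ⇒ -7/13x=2 ⇒ x=2/(-7/13)=-3.7143
Confirm numerically:
  x=-3.499: |R|=0.93586 <1
  x=-3.089: |R|=0.80343 <1
  x=-2.867: |R|=0.72543 <1
  x=-2.437: |R|=0.55980 <1
  x=-4.228: |R|=1.14001 >1
  x=-4.221: |R|=1.13821 >1
  x=-3.893: |R|=1.05069 >1
Stable set (-3.7143, 0).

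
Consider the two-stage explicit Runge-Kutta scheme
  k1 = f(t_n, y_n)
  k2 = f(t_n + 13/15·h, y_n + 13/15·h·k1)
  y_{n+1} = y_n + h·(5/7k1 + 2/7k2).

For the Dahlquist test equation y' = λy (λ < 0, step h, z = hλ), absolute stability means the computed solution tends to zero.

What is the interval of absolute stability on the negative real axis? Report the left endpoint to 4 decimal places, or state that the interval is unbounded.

On y'=λy, z=hλ:
  k1=λy_n ⇒ h·k1=z·y_n;  k2=λ(1+13/15z)y_n ⇒ h·k2=z(1+13/15z)y_n
  y_{n+1}/y_n = 1 + 5/7z + 2/7z(1+13/15z) = 1 + z + 26/105z²
  so R(z) = 1 + z + 26/105z².

Solve |R(x)|<1 on ℝ⁻.
x=-0.91: |R|=0.2951
R=1: x+26/105x²=0 ⇒ x=−105/26=-4.0385; min R=1−1/(4·26/105)=-0.0096>−1
Confirm numerically:
  x=-3.600: |R|=0.60914 <1
  x=-3.583: |R|=0.59591 <1
  x=-2.322: |R|=0.01308 <1
  x=-2.054: |R|=0.00932 <1
  x=-4.489: |R|=1.50080 >1
  x=-4.477: |R|=1.48616 >1
Interval (-4.0385, 0).

z∈(-4.0385,0).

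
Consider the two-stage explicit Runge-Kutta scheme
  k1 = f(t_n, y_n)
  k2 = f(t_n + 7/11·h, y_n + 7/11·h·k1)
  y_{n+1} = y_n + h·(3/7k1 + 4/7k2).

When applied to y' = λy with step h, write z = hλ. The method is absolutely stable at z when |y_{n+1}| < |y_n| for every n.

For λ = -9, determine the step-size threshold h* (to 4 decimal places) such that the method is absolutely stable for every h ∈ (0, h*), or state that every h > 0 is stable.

Set f=λy, z=hλ:
  k1=λy_n ⇒ h·k1=z·y_n;  k2=λ(1+7/11z)y_n ⇒ h·k2=z(1+7/11z)y_n
  y_{n+1}/y_n = 1 + 3/7z + 4/7z(1+7/11z) = 1 + z + 4/11z²
  R(z) = 1 + z + 4/11z².

Find x<0 with |R(x)|<1.
x=-0.4: |R|=0.6582
R=1: x+4/11x²=0 ⇒ x=−11/4=-2.7500; min R=1−1/(4·4/11)=0.3125>−1
Confirm numerically:
  x=-2.000: |R|=0.45455 <1
  x=-1.437: |R|=0.31390 <1
  x=-1.319: |R|=0.31364 <1
  x=-3.258: |R|=1.60184 >1
  x=-3.186: |R|=1.50513 >1
So |R|<1 on (-2.7500, 0).

(-2.7500,0); λ=-9 ⇒ h* = (11/4)/9 = 0.3056.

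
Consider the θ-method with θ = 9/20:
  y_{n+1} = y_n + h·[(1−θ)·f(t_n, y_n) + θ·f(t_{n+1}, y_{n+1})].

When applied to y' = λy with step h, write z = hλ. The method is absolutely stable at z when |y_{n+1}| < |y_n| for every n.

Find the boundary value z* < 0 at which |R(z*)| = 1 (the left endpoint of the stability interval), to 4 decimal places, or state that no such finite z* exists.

z* = -20.0000.

On y'=λy, z=hλ:
  y_{n+1} = y_n + z·[11/20·y_n + 9/20·y_{n+1}] ⇒ (1 − 9/20z)y_{n+1} = (1 + 11/20z)y_n
  so R(z) = (1 + 11/20z)/(1 − 9/20z).

Solve |R(x)|<1 on ℝ⁻.
x=-1.42: |R|=0.1336
R=−1: 1+11/20x = −1+9/20x ⇒ -1/10x=2 ⇒ x=2/(-1/10)=-20.0000
Confirm numerically:
  x=-12.314: |R|=0.88250 <1
  x=-11.271: |R|=0.85624 <1
  x=-10.428: |R|=0.83185 <1
  x=-20.573: |R|=1.00559 >1
  x=-20.565: |R|=1.00551 >1
So |R|<1 on (-20.0000, 0).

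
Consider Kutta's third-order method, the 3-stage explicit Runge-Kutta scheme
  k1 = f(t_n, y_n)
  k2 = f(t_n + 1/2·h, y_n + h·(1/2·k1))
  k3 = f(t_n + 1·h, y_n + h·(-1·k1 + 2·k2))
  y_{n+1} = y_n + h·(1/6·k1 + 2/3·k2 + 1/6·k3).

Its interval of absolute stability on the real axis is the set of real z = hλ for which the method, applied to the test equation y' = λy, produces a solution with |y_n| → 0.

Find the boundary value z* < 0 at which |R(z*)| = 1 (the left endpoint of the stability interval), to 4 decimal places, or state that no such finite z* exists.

With y'=λy (z=hλ):
  order 3, 3-stage ⇒ R(z)=1+z+z^2/2+z^3/6
  (e.g. R(-1.16)=0.25265, |R|=0.25265)

Need |R(x)|<1, x<0.
x=-1.16: |R|=0.2527
|R(-2.47)|=0.9311 |R(-2.03)|=0.3638 |R(-2.01)|=0.3434
Bisect:
  x_lo=-3.3751 |R|=3.0874  x_hi=-0.3429 |R|=0.7092
  mid=-1.85900 |R|=0.20181 →hi
  mid=-2.61707 |R|=1.17995 →lo
  mid=-2.23803 |R|=0.60195 →hi
  mid=-2.42755 |R|=0.86531 →hi
  mid=-2.52231 |R|=1.01580 →lo
  mid=-2.47493 |R|=0.93890 →hi
  mid=-2.49862 |R|=0.97693 →hi
  mid=-2.51047 |R|=0.99626 →hi
  mid=-2.51639 |R|=1.00600 →lo
  mid=-2.51343 |R|=1.00112 →lo
  ...
  [-2.51287,-2.51269] ⇒ x*=-2.5127
Interval (-2.5127, 0).

left endpoint -2.5127.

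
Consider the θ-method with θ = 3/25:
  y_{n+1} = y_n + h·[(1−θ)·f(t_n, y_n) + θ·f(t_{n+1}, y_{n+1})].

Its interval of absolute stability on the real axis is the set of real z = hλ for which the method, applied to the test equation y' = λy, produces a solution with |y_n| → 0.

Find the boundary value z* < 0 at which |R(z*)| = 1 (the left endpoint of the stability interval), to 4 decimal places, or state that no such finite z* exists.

z* = -2.6316.

Set f=λy, z=hλ:
  y_{n+1} = y_n + z·[22/25·y_n + 3/25·y_{n+1}] ⇒ (1 − 3/25z)y_{n+1} = (1 + 22/25z)y_n
  so R(z) = (1 + 22/25z)/(1 − 3/25z).

Find x<0 with |R(x)|<1.
x=-0.68: |R|=0.3713
R=−1: 1+22/25x = −1+3/25x ⇒ -19/25x=2 ⇒ x=2/(-19/25)=-2.6316
Confirm numerically:
  x=-1.706: |R|=0.41610 <1
  x=-1.684: |R|=0.40091 <1
  x=-1.476: |R|=0.25391 <1
  x=-1.351: |R|=0.16253 <1
  x=-3.028: |R|=1.22098 >1
  x=-2.733: |R|=1.05804 >1
  x=-2.694: |R|=1.03585 >1
Interval (-2.6316, 0).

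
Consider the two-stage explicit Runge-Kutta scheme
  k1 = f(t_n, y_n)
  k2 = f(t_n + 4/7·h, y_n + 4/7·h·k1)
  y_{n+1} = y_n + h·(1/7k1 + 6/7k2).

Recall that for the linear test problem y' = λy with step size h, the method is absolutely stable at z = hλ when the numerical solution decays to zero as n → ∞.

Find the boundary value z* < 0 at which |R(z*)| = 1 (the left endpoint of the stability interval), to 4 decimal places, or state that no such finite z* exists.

left endpoint -2.0417.

Set f=λy, z=hλ:
  k1=λy_n ⇒ h·k1=z·y_n;  k2=λ(1+4/7z)y_n ⇒ h·k2=z(1+4/7z)y_n
  y_{n+1}/y_n = 1 + 1/7z + 6/7z(1+4/7z) = 1 + z + 24/49z²
  Hence R(z) = 1 + z + 24/49z².

Boundary: |R(x)|=1, x<0.
x=-1.24: |R|=0.5131
R=1: x+24/49x²=0 ⇒ x=−49/24=-2.0417; min R=1−1/(4·24/49)=0.4896>−1
Confirm numerically:
  x=-1.503: |R|=0.60345 <1
  x=-1.362: |R|=0.54659 <1
  x=-1.277: |R|=0.52172 <1
  x=-1.130: |R|=0.49542 <1
  x=-2.384: |R|=1.39973 >1
  x=-2.252: |R|=1.23200 >1
  x=-2.135: |R|=1.09760 >1
So |R|<1 on (-2.0417, 0).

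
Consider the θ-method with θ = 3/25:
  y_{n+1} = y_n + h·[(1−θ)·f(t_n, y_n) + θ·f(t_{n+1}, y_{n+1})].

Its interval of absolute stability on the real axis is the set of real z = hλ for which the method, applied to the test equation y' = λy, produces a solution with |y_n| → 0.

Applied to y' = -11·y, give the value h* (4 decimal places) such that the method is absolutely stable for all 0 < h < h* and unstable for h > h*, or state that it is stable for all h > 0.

(-2.6316,0); λ=-11 ⇒ h* = (50/19)/11 = 0.2392.

With y'=λy (z=hλ):
  y_{n+1} = y_n + z·[22/25·y_n + 3/25·y_{n+1}] ⇒ (1 − 3/25z)y_{n+1} = (1 + 22/25z)y_n
  Hence R(z) = (1 + 22/25z)/(1 − 3/25z).

Find x<0 with |R(x)|<1.
x=-0.88: |R|=0.2041
R=−1: 1+22/25x = −1+3/25x ⇒ -19/25x=2 ⇒ x=2/(-19/25)=-2.6316
Confirm numerically:
  x=-2.086: |R|=0.66837 <1
  x=-1.816: |R|=0.49107 <1
  x=-1.627: |R|=0.36123 <1
  x=-1.451: |R|=0.23582 <1
  x=-3.074: |R|=1.24563 >1
  x=-2.675: |R|=1.02498 >1
Interval (-2.6316, 0).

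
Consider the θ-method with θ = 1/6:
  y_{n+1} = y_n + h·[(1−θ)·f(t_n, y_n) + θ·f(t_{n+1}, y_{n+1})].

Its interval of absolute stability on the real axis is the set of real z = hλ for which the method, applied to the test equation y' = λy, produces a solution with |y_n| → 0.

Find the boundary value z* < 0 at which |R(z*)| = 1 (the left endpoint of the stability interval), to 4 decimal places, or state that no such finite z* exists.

left endpoint -3.0000.

Set f=λy, z=hλ:
  y_{n+1} = y_n + z·[5/6·y_n + 1/6·y_{n+1}] ⇒ (1 − 1/6z)y_{n+1} = (1 + 5/6z)y_n
  R(z) = (1 + 5/6z)/(1 − 1/6z).

Boundary: |R(x)|=1, x<0.
x=-0.4: |R|=0.6250
R=−1: 1+5/6x = −1+1/6x ⇒ -2/3x=2 ⇒ x=2/(-2/3)=-3.0000
Confirm numerically:
  x=-2.621: |R|=0.82415 <1
  x=-2.602: |R|=0.81493 <1
  x=-2.452: |R|=0.74065 <1
  x=-1.673: |R|=0.30822 <1
  x=-3.448: |R|=1.18967 >1
  x=-3.442: |R|=1.18725 >1
  x=-3.198: |R|=1.08611 >1
So |R|<1 on (-3.0000, 0).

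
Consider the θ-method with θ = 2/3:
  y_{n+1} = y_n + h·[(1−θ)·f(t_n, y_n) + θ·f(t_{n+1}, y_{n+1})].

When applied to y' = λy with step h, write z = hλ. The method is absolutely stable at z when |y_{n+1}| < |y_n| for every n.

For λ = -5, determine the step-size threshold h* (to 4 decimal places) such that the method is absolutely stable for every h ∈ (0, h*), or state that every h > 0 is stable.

interval (−∞, 0). Any h>0 works for λ=-5.

With y'=λy (z=hλ):
  y_{n+1} = y_n + z·[1/3·y_n + 2/3·y_{n+1}] ⇒ (1 − 2/3z)y_{n+1} = (1 + 1/3z)y_n
  ⇒ R(z) = (1 + 1/3z)/(1 − 2/3z).

Solve |R(x)|<1 on ℝ⁻.
x=-1.72: |R|=0.1988
x=-2: |R|=0.1429
x=-10: |R|=0.3043
x=-100: |R|=0.4778
θ=2/3≥1/2 ⇒ |1+1/3x|<|1−2/3x| ∀x<0 ⇒ interval (−∞,0).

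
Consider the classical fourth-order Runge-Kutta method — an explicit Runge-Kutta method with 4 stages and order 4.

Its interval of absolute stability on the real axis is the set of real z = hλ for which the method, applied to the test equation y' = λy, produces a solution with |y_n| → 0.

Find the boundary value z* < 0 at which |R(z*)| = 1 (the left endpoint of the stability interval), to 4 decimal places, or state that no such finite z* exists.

left endpoint -2.7853.

With y'=λy (z=hλ):
  order 4, 4-stage ⇒ R(z)=1+z+z^2/2+z^3/6+z^4/24
  (e.g. R(-0.77)=0.46501, |R|=0.46501)

Find x<0 with |R(x)|<1.
x=-0.77: |R|=0.4650
|R(-1.38)|=0.2853 |R(-1.24)|=0.3095 |R(-1.03)|=0.3652
Bisect:
  x_lo=-3.2822 |R|=2.0466  x_hi=-0.1843 |R|=0.8316
  mid=-1.73326 |R|=0.27704 →hi
  mid=-2.50772 |R|=0.65605 →hi
  mid=-2.89495 |R|=1.17831 →lo
  mid=-2.70133 |R|=0.88062 →hi
  mid=-2.79814 |R|=1.01954 →lo
  mid=-2.74974 |R|=0.94770 →hi
  mid=-2.77394 |R|=0.98302 →hi
  mid=-2.78604 |R|=1.00113 →lo
  mid=-2.77999 |R|=0.99203 →hi
  ...
  [-2.78547,-2.78528] ⇒ x*=-2.7853
So |R|<1 on (-2.7853, 0).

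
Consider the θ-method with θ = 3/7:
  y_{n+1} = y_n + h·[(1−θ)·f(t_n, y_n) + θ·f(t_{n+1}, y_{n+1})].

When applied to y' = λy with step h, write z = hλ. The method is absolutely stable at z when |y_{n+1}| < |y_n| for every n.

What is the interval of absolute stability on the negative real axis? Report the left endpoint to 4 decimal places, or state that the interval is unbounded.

With y'=λy (z=hλ):
  y_{n+1} = y_n + z·[4/7·y_n + 3/7·y_{n+1}] ⇒ (1 − 3/7z)y_{n+1} = (1 + 4/7z)y_n
  Hence R(z) = (1 + 4/7z)/(1 − 3/7z).

Solve |R(x)|<1 on ℝ⁻.
x=-1.66: |R|=0.0301
R=−1: 1+4/7x = −1+3/7x ⇒ -1/7x=2 ⇒ x=2/(-1/7)=-14.0000
Confirm numerically:
  x=-13.915: |R|=0.99826 <1
  x=-13.021: |R|=0.97875 <1
  x=-8.432: |R|=0.82759 <1
  x=-5.620: |R|=0.64878 <1
  x=-14.516: |R|=1.01021 >1
  x=-14.399: |R|=1.00795 >1
Stable set (-14.0000, 0).

z∈(-14.0000,0).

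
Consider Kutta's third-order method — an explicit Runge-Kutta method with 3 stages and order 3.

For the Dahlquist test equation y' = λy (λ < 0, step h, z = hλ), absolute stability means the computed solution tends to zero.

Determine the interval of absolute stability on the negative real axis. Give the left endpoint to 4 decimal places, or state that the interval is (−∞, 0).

With y'=λy (z=hλ):
  order 3, 3-stage ⇒ R(z)=1+z+z^2/2+z^3/6
  (e.g. R(-0.98)=0.34333, |R|=0.34333)

Need |R(x)|<1, x<0.
x=-0.98: |R|=0.3433
|R(-2.54)|=1.0454 |R(-0.92)|=0.3734 |R(-0.64)|=0.5211
Bisect:
  x_lo=-2.8774 |R|=1.7082  x_hi=-0.1806 |R|=0.8347
  mid=-1.52898 |R|=0.04417 →hi
  mid=-2.20318 |R|=0.55855 →hi
  mid=-2.54028 |R|=1.04585 →lo
  mid=-2.37173 |R|=0.78272 →hi
  mid=-2.45601 |R|=0.90911 →hi
  mid=-2.49814 |R|=0.97615 →hi
  mid=-2.51921 |R|=1.01067 →lo
  ...
  [-2.51279,-2.51263] ⇒ x*=-2.5127
Interval (-2.5127, 0).

(-2.5127, 0).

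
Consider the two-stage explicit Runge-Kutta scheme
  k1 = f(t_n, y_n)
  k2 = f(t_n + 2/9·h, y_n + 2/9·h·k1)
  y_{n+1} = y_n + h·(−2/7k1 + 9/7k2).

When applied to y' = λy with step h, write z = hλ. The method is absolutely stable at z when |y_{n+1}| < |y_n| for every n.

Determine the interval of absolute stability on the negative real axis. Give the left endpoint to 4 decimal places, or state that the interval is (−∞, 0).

Set f=λy, z=hλ:
  k1=λy_n ⇒ h·k1=z·y_n;  k2=λ(1+2/9z)y_n ⇒ h·k2=z(1+2/9z)y_n
  y_{n+1}/y_n = 1 − 2/7z + 9/7z(1+2/9z) = 1 + z + 2/7z²
  ⇒ R(z) = 1 + z + 2/7z².

Solve |R(x)|<1 on ℝ⁻.
x=-1.17: |R|=0.2211
R=1: x+2/7x²=0 ⇒ x=−7/2=-3.5000; min R=1−1/(4·2/7)=0.1250>−1
Confirm numerically:
  x=-3.360: |R|=0.86560 <1
  x=-3.014: |R|=0.58148 <1
  x=-2.215: |R|=0.18678 <1
  x=-4.034: |R|=1.61547 >1
  x=-3.948: |R|=1.50534 >1
  x=-3.843: |R|=1.37661 >1
Interval (-3.5000, 0).

(-3.5000, 0).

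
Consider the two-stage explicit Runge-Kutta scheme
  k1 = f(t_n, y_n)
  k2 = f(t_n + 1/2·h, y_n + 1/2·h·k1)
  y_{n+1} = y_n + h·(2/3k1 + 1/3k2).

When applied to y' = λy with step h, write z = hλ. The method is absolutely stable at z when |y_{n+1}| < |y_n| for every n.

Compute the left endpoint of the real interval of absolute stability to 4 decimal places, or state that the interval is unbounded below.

left endpoint -6.0000.

With y'=λy (z=hλ):
  k1=λy_n ⇒ h·k1=z·y_n;  k2=λ(1+1/2z)y_n ⇒ h·k2=z(1+1/2z)y_n
  y_{n+1}/y_n = 1 + 2/3z + 1/3z(1+1/2z) = 1 + z + 1/6z²
  Hence R(z) = 1 + z + 1/6z².

Need |R(x)|<1, x<0.
x=-0.63: |R|=0.4362
R=1: x+1/6x²=0 ⇒ x=−6=-6.0000; min R=1−1/(4·1/6)=-0.5000>−1
Confirm numerically:
  x=-5.732: |R|=0.74397 <1
  x=-4.838: |R|=0.06304 <1
  x=-4.549: |R|=0.10010 <1
  x=-2.611: |R|=0.47478 <1
  x=-6.440: |R|=1.47227 >1
  x=-6.261: |R|=1.27235 >1
Stable set (-6.0000, 0).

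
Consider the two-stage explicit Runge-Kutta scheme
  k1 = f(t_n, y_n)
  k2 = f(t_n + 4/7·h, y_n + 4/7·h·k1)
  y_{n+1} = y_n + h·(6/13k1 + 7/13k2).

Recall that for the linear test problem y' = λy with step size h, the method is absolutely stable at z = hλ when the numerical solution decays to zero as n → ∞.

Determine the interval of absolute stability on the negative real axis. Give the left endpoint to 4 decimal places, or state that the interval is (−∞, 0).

Test eqn y'=λy, z=hλ:
  k1=λy_n ⇒ h·k1=z·y_n;  k2=λ(1+4/7z)y_n ⇒ h·k2=z(1+4/7z)y_n
  y_{n+1}/y_n = 1 + 6/13z + 7/13z(1+4/7z) = 1 + z + 4/13z²
  ⇒ R(z) = 1 + z + 4/13z².

Solve |R(x)|<1 on ℝ⁻.
x=-1.16: |R|=0.2540
R=1: x+4/13x²=0 ⇒ x=−13/4=-3.2500; min R=1−1/(4·4/13)=0.1875>−1
Confirm numerically:
  x=-3.025: |R|=0.79058 <1
  x=-2.853: |R|=0.65150 <1
  x=-2.063: |R|=0.24653 <1
  x=-1.423: |R|=0.20006 <1
  x=-3.717: |R|=1.53410 >1
  x=-3.658: |R|=1.45922 >1
  x=-3.454: |R|=1.21680 >1
Interval (-3.2500, 0).

(-3.2500, 0).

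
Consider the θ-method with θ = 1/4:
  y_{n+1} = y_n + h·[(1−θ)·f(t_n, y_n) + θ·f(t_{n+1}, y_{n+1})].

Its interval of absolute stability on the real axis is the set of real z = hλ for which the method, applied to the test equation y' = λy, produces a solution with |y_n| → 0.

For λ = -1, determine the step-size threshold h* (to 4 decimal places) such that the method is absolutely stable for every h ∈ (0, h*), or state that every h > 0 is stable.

(-4.0000,0); λ=-1 ⇒ h* = (4)/1 = 4.0000.

On y'=λy, z=hλ:
  y_{n+1} = y_n + z·[3/4·y_n + 1/4·y_{n+1}] ⇒ (1 − 1/4z)y_{n+1} = (1 + 3/4z)y_n
  R(z) = (1 + 3/4z)/(1 − 1/4z).

Boundary: |R(x)|=1, x<0.
x=-1.8: |R|=0.2414
R=−1: 1+3/4x = −1+1/4x ⇒ -1/2x=2 ⇒ x=2/(-1/2)=-4.0000
Confirm numerically:
  x=-3.626: |R|=0.90191 <1
  x=-2.874: |R|=0.67239 <1
  x=-2.328: |R|=0.47155 <1
  x=-1.739: |R|=0.21206 <1
  x=-4.459: |R|=1.10852 >1
  x=-4.455: |R|=1.10763 >1
  x=-4.424: |R|=1.10066 >1
So |R|<1 on (-4.0000, 0).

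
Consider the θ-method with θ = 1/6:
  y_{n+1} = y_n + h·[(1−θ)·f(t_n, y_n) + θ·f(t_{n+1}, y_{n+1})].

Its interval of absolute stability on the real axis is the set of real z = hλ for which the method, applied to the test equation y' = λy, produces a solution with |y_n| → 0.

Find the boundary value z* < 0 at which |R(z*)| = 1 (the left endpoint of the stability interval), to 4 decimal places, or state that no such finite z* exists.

Test eqn y'=λy, z=hλ:
  y_{n+1} = y_n + z·[5/6·y_n + 1/6·y_{n+1}] ⇒ (1 − 1/6z)y_{n+1} = (1 + 5/6z)y_n
  ⇒ R(z) = (1 + 5/6z)/(1 − 1/6z).

Solve |R(x)|<1 on ℝ⁻.
x=-1.56: |R|=0.2381
R=−1: 1+5/6x = −1+1/6x ⇒ -2/3x=2 ⇒ x=2/(-2/3)=-3.0000
Confirm numerically:
  x=-2.708: |R|=0.86587 <1
  x=-1.950: |R|=0.47170 <1
  x=-1.509: |R|=0.20575 <1
  x=-3.537: |R|=1.22523 >1
  x=-3.060: |R|=1.02649 >1
So |R|<1 on (-3.0000, 0).

left endpoint -3.0000.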